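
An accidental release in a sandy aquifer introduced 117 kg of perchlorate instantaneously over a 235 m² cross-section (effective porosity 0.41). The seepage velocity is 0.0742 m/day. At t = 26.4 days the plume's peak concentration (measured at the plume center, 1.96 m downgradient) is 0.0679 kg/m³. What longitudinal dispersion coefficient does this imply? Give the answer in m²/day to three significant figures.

0.964 m²/day

At the plume center C_max = M/(n_e·A·√(4πDt)), so D = M²/(4πt·(n_e·A·C_max)²).
n_e·A·C_max = 0.41 × 235 × 0.0679 = 6.542 kg/m.
D = 117²/(4π × 26.4 × 6.542²) = 0.964 m²/day.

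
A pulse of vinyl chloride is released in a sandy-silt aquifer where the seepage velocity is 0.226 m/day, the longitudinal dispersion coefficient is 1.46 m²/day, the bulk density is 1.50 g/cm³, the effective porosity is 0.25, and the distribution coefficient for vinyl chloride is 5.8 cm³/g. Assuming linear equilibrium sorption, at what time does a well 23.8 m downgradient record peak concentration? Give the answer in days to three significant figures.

Retardation factor R = 1 + ρ_b·K_d/n = 1 + 1.50 × 5.8/0.25 = 35.80.
Sorption retards both mechanisms: v_R = v/R = 0.006313 m/day, D_R = D/R = 0.04078 m²/day.
Peak time from v_R²t² + 2D_R t − x² = 0: t = (√(D_R² + v_R²x²) − D_R)/v_R².
√(D_R² + v_R²x²) = √(0.04078² + 0.006313² × 23.8²) = 0.1557; v_R² = 3.985e-05.
t = (0.1557 − 0.04078)/3.985e-05 = 2880 days.

2880 days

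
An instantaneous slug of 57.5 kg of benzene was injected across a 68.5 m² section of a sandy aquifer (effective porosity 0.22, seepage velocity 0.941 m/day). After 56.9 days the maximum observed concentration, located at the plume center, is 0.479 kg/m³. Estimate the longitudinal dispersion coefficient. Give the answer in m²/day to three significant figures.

At the plume center C_max = M/(n_e·A·√(4πDt)), so D = M²/(4πt·(n_e·A·C_max)²).
n_e·A·C_max = 0.22 × 68.5 × 0.479 = 7.219 kg/m.
D = 57.5²/(4π × 56.9 × 7.219²) = 0.0887 m²/day.

0.0887 m²/day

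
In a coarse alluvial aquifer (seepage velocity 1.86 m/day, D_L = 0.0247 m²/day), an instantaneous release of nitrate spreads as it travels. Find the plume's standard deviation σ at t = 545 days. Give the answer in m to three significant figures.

5.19 m

Dispersive spreading gives a Gaussian with σ² = 2Dt; advection only shifts the center.
σ = √(2 × 0.0247 × 545) = 5.19 m.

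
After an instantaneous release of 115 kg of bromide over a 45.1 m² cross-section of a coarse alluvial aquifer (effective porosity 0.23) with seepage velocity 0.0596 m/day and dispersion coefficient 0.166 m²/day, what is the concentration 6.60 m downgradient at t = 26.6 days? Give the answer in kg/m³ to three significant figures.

0.358 kg/m³

For an instantaneous plane source, C(x,t) = M/(n_e·A·√(4πDt)) · exp(−(x−vt)²/(4Dt)), with n_e·A the pore (flow) area.
Plume center vt = 0.0596 × 26.6 = 1.58536 m, so the well at 6.60 m is 5.01464 m downgradient of the peak.
√(4πDt) = 7.449 m, giving peak height M/(n_e·A·√(4πDt)) = 115/(0.23 × 45.1 × 7.449) = 1.488 kg/m³.
(x−vt)²/(4Dt) = (5.01464)²/(4 × 0.166 × 26.6) = 1.424; exp(−1.424) = 0.2407.
C = 1.488 × 0.2407 = 0.358 kg/m³.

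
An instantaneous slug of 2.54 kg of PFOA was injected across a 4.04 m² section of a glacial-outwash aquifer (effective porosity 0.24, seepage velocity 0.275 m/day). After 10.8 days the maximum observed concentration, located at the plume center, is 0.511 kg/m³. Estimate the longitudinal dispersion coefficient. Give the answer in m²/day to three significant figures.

0.194 m²/day

At the plume center C_max = M/(n_e·A·√(4πDt)), so D = M²/(4πt·(n_e·A·C_max)²).
n_e·A·C_max = 0.24 × 4.04 × 0.511 = 0.4955 kg/m.
D = 2.54²/(4π × 10.8 × 0.4955²) = 0.194 m²/day.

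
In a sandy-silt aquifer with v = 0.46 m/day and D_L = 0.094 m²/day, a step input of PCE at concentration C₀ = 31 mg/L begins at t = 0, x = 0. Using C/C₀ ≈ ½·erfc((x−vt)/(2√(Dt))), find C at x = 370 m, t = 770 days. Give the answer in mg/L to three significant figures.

2.93 mg/L

For a continuous step input, C/C₀ ≈ ½·erfc((x−vt)/(2√(Dt))).
vt = 0.46 × 770 = 354.2 m and 2√(Dt) = 2√(0.094 × 770) = 17.02 m.
Argument (x−vt)/(2√(Dt)) = (370 − 354.2)/17.02 = 0.9283; ½·erfc(0.9283) = 0.09462.
C = 31 × 0.09462 = 2.93 mg/L.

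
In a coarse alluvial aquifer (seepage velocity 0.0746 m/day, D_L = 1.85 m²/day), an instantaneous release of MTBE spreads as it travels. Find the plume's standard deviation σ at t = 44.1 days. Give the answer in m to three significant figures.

12.8 m

Dispersive spreading gives a Gaussian with σ² = 2Dt; advection only shifts the center.
σ = √(2 × 1.85 × 44.1) = 12.8 m.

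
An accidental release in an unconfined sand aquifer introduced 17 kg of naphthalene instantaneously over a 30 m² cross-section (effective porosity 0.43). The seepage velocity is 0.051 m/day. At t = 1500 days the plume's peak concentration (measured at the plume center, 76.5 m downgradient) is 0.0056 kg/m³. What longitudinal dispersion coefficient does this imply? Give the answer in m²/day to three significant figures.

2.94 m²/day

At the plume center C_max = M/(n_e·A·√(4πDt)), so D = M²/(4πt·(n_e·A·C_max)²).
n_e·A·C_max = 0.43 × 30 × 0.0056 = 0.07224 kg/m.
D = 17²/(4π × 1500 × 0.07224²) = 2.94 m²/day.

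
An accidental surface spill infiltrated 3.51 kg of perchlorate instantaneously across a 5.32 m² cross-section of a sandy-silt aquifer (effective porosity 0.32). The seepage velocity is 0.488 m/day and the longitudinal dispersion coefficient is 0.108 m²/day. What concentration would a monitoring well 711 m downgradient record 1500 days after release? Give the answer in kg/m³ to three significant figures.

For an instantaneous plane source, C(x,t) = M/(n_e·A·√(4πDt)) · exp(−(x−vt)²/(4Dt)), with n_e·A the pore (flow) area.
Plume center vt = 0.488 × 1500 = 732 m, so the well at 711 m is 21 m upgradient of the peak.
√(4πDt) = 45.12 m, giving peak height M/(n_e·A·√(4πDt)) = 3.51/(0.32 × 5.32 × 45.12) = 0.04570 kg/m³.
(x−vt)²/(4Dt) = (-21)²/(4 × 0.108 × 1500) = 0.6806; exp(−0.6806) = 0.5063.
C = 0.04570 × 0.5063 = 0.0231 kg/m³.

0.0231 kg/m³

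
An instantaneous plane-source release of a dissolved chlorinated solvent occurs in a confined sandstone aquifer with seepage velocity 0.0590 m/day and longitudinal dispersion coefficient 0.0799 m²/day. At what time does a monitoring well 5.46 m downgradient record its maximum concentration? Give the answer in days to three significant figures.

72.4 days

For the 1D instantaneous-source solution, setting ∂C/∂t = 0 at fixed x gives v²t² + 2Dt − x² = 0, so t = (√(D² + v²x²) − D)/v².
√(D² + v²x²) = √(0.0799² + 0.0590² × 5.46²) = 0.3319; v² = 0.003481.
t = (0.3319 − 0.0799)/0.003481 = 72.4 days (vs. the pure-advection estimate x/v = 92.5 d).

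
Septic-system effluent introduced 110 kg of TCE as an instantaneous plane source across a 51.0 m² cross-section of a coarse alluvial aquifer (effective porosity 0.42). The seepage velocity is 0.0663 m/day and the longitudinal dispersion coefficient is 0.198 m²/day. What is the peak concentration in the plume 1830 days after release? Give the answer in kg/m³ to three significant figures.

The peak of an instantaneous 1D plume sits at x = vt; there the Gaussian factor is 1 and C_max = M/(n_e·A·√(4πDt)), where n_e·A is the pore area the mass is dissolved in.
√(4πDt) = √(4π × 0.198 × 1830) = 67.48 m, so C_max = 110/(0.42 × 51.0 × 67.48) = 0.0761 kg/m³.

0.0761 kg/m³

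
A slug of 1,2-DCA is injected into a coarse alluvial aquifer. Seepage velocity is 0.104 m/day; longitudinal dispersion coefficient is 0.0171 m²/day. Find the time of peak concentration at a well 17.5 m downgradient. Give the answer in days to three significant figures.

For the 1D instantaneous-source solution, setting ∂C/∂t = 0 at fixed x gives v²t² + 2Dt − x² = 0, so t = (√(D² + v²x²) − D)/v².
√(D² + v²x²) = √(0.0171² + 0.104² × 17.5²) = 1.820; v² = 0.010816.
t = (1.820 − 0.0171)/0.010816 = 167 days (vs. the pure-advection estimate x/v = 168 d).

167 days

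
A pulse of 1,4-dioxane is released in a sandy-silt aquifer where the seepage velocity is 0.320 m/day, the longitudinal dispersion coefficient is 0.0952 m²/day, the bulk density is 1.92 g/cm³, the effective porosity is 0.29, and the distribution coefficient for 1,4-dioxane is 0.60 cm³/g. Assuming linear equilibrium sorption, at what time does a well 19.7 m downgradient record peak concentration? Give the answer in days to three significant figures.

302 days

Retardation factor R = 1 + ρ_b·K_d/n = 1 + 1.92 × 0.60/0.29 = 4.972.
Sorption retards both mechanisms: v_R = v/R = 0.06436 m/day, D_R = D/R = 0.01915 m²/day.
Peak time from v_R²t² + 2D_R t − x² = 0: t = (√(D_R² + v_R²x²) − D_R)/v_R².
√(D_R² + v_R²x²) = √(0.01915² + 0.06436² × 19.7²) = 1.268; v_R² = 0.004142.
t = (1.268 − 0.01915)/0.004142 = 302 days.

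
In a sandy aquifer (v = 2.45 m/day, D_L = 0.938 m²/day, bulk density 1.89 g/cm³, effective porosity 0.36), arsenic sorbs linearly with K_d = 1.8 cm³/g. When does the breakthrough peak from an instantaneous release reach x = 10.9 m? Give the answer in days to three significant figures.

44.9 days

Retardation factor R = 1 + ρ_b·K_d/n = 1 + 1.89 × 1.8/0.36 = 10.45.
Sorption retards both mechanisms: v_R = v/R = 0.2344 m/day, D_R = D/R = 0.08976 m²/day.
Peak time from v_R²t² + 2D_R t − x² = 0: t = (√(D_R² + v_R²x²) − D_R)/v_R².
√(D_R² + v_R²x²) = √(0.08976² + 0.2344² × 10.9²) = 2.557; v_R² = 0.05494.
t = (2.557 − 0.08976)/0.05494 = 44.9 days.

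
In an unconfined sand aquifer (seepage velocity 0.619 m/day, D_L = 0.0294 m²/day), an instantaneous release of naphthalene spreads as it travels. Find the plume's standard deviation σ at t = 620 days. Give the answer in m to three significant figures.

6.04 m

Dispersive spreading gives a Gaussian with σ² = 2Dt; advection only shifts the center.
σ = √(2 × 0.0294 × 620) = 6.04 m.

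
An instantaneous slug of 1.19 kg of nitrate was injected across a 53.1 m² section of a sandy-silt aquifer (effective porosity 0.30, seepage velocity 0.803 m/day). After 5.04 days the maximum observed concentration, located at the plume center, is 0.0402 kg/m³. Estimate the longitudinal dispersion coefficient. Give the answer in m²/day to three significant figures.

At the plume center C_max = M/(n_e·A·√(4πDt)), so D = M²/(4πt·(n_e·A·C_max)²).
n_e·A·C_max = 0.30 × 53.1 × 0.0402 = 0.6404 kg/m.
D = 1.19²/(4π × 5.04 × 0.6404²) = 0.0545 m²/day.

0.0545 m²/day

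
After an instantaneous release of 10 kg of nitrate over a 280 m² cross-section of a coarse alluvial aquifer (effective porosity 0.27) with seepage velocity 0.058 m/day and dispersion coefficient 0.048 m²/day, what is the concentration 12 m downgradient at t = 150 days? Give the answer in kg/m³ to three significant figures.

For an instantaneous plane source, C(x,t) = M/(n_e·A·√(4πDt)) · exp(−(x−vt)²/(4Dt)), with n_e·A the pore (flow) area.
Plume center vt = 0.058 × 150 = 8.7 m, so the well at 12 m is 3.3 m downgradient of the peak.
√(4πDt) = 9.512 m, giving peak height M/(n_e·A·√(4πDt)) = 10/(0.27 × 280 × 9.512) = 0.01391 kg/m³.
(x−vt)²/(4Dt) = (3.3)²/(4 × 0.048 × 150) = 0.3781; exp(−0.3781) = 0.6852.
C = 0.01391 × 0.6852 = 0.00953 kg/m³.

0.00953 kg/m³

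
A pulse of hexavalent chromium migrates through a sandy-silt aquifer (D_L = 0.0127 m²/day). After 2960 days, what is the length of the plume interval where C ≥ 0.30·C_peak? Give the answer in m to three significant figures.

The plume is Gaussian with σ = √(2Dt) = √(2 × 0.0127 × 2960) = 8.671 m.
C/C_peak = exp(−Δx²/(2σ²)) = 0.30 ⇒ Δx = σ·√(−2 ln 0.30) = 8.671 × 1.552 = 13.46 m.
Width = 2Δx = 26.9 m.

26.9 m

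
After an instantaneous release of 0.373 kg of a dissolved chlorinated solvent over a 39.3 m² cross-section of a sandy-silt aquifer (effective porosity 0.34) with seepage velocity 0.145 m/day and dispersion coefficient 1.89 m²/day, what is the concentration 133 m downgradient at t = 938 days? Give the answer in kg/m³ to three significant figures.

For an instantaneous plane source, C(x,t) = M/(n_e·A·√(4πDt)) · exp(−(x−vt)²/(4Dt)), with n_e·A the pore (flow) area.
Plume center vt = 0.145 × 938 = 136.01 m, so the well at 133 m is 3.01 m upgradient of the peak.
√(4πDt) = 149.3 m, giving peak height M/(n_e·A·√(4πDt)) = 0.373/(0.34 × 39.3 × 149.3) = 0.0001870 kg/m³.
(x−vt)²/(4Dt) = (-3.01)²/(4 × 1.89 × 938) = 0.001278; exp(−0.001278) = 0.9987.
C = 0.0001870 × 0.9987 = 0.000187 kg/m³.

0.000187 kg/m³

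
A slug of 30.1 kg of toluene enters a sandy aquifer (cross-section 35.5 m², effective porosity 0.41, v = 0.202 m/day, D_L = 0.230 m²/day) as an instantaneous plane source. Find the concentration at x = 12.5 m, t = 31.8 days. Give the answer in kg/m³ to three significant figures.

0.0611 kg/m³

For an instantaneous plane source, C(x,t) = M/(n_e·A·√(4πDt)) · exp(−(x−vt)²/(4Dt)), with n_e·A the pore (flow) area.
Plume center vt = 0.202 × 31.8 = 6.4236 m, so the well at 12.5 m is 6.0764 m downgradient of the peak.
√(4πDt) = 9.587 m, giving peak height M/(n_e·A·√(4πDt)) = 30.1/(0.41 × 35.5 × 9.587) = 0.2157 kg/m³.
(x−vt)²/(4Dt) = (6.0764)²/(4 × 0.230 × 31.8) = 1.262; exp(−1.262) = 0.2831.
C = 0.2157 × 0.2831 = 0.0611 kg/m³.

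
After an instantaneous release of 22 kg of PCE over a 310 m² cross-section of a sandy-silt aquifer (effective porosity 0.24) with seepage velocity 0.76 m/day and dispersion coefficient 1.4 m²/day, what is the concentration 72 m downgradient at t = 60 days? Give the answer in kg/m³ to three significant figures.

For an instantaneous plane source, C(x,t) = M/(n_e·A·√(4πDt)) · exp(−(x−vt)²/(4Dt)), with n_e·A the pore (flow) area.
Plume center vt = 0.76 × 60 = 45.6 m, so the well at 72 m is 26.4 m downgradient of the peak.
√(4πDt) = 32.49 m, giving peak height M/(n_e·A·√(4πDt)) = 22/(0.24 × 310 × 32.49) = 0.009101 kg/m³.
(x−vt)²/(4Dt) = (26.4)²/(4 × 1.4 × 60) = 2.074; exp(−2.074) = 0.1257.
C = 0.009101 × 0.1257 = 0.00114 kg/m³.

0.00114 kg/m³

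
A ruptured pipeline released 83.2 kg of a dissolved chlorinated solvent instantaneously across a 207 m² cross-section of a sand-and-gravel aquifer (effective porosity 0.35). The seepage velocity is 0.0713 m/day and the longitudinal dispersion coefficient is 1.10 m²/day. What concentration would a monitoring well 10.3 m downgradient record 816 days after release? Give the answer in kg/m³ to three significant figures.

0.00571 kg/m³

For an instantaneous plane source, C(x,t) = M/(n_e·A·√(4πDt)) · exp(−(x−vt)²/(4Dt)), with n_e·A the pore (flow) area.
Plume center vt = 0.0713 × 816 = 58.1808 m, so the well at 10.3 m is 47.8808 m upgradient of the peak.
√(4πDt) = 106.2 m, giving peak height M/(n_e·A·√(4πDt)) = 83.2/(0.35 × 207 × 106.2) = 0.01081 kg/m³.
(x−vt)²/(4Dt) = (-47.8808)²/(4 × 1.10 × 816) = 0.6385; exp(−0.6385) = 0.5281.
C = 0.01081 × 0.5281 = 0.00571 kg/m³.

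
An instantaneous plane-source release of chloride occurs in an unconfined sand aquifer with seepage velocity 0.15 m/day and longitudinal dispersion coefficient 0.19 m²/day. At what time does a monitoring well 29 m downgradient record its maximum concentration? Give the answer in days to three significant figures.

For the 1D instantaneous-source solution, setting ∂C/∂t = 0 at fixed x gives v²t² + 2Dt − x² = 0, so t = (√(D² + v²x²) − D)/v².
√(D² + v²x²) = √(0.19² + 0.15² × 29²) = 4.354; v² = 0.0225.
t = (4.354 − 0.19)/0.0225 = 185 days (vs. the pure-advection estimate x/v = 193 d).

185 days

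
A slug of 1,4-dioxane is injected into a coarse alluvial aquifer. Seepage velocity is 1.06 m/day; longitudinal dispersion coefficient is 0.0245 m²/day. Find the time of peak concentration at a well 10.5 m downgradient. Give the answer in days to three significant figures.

For the 1D instantaneous-source solution, setting ∂C/∂t = 0 at fixed x gives v²t² + 2Dt − x² = 0, so t = (√(D² + v²x²) − D)/v².
√(D² + v²x²) = √(0.0245² + 1.06² × 10.5²) = 11.13; v² = 1.1236.
t = (11.13 − 0.0245)/1.1236 = 9.88 days (vs. the pure-advection estimate x/v = 9.91 d).

9.88 days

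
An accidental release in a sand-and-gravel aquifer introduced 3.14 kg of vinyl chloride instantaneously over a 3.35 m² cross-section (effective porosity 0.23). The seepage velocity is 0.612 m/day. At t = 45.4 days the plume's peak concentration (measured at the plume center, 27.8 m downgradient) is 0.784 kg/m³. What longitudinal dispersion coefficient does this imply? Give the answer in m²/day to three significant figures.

0.0474 m²/day

At the plume center C_max = M/(n_e·A·√(4πDt)), so D = M²/(4πt·(n_e·A·C_max)²).
n_e·A·C_max = 0.23 × 3.35 × 0.784 = 0.6041 kg/m.
D = 3.14²/(4π × 45.4 × 0.6041²) = 0.0474 m²/day.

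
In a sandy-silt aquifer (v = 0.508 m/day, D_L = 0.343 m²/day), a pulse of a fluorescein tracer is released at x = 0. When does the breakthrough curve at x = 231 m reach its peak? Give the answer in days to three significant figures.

453 days

For the 1D instantaneous-source solution, setting ∂C/∂t = 0 at fixed x gives v²t² + 2Dt − x² = 0, so t = (√(D² + v²x²) − D)/v².
√(D² + v²x²) = √(0.343² + 0.508² × 231²) = 117.3; v² = 0.258064.
t = (117.3 − 0.343)/0.258064 = 453 days (vs. the pure-advection estimate x/v = 455 d).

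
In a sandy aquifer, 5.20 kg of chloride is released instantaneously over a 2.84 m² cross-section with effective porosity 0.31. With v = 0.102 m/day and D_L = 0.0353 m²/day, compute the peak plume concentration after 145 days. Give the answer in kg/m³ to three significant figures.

0.736 kg/m³

The peak of an instantaneous 1D plume sits at x = vt; there the Gaussian factor is 1 and C_max = M/(n_e·A·√(4πDt)), where n_e·A is the pore area the mass is dissolved in.
√(4πDt) = √(4π × 0.0353 × 145) = 8.020 m, so C_max = 5.20/(0.31 × 2.84 × 8.020) = 0.736 kg/m³.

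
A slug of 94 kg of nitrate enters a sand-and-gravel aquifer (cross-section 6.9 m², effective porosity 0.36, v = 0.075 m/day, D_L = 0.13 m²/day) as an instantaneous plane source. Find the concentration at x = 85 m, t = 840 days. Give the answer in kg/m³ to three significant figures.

For an instantaneous plane source, C(x,t) = M/(n_e·A·√(4πDt)) · exp(−(x−vt)²/(4Dt)), with n_e·A the pore (flow) area.
Plume center vt = 0.075 × 840 = 63 m, so the well at 85 m is 22 m downgradient of the peak.
√(4πDt) = 37.04 m, giving peak height M/(n_e·A·√(4πDt)) = 94/(0.36 × 6.9 × 37.04) = 1.022 kg/m³.
(x−vt)²/(4Dt) = (22)²/(4 × 0.13 × 840) = 1.108; exp(−1.108) = 0.3302.
C = 1.022 × 0.3302 = 0.337 kg/m³.

0.337 kg/m³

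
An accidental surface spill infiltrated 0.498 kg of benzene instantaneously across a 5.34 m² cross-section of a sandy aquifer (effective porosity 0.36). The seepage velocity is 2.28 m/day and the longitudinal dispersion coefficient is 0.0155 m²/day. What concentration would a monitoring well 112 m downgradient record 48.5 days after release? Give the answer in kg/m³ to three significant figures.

0.0431 kg/m³

For an instantaneous plane source, C(x,t) = M/(n_e·A·√(4πDt)) · exp(−(x−vt)²/(4Dt)), with n_e·A the pore (flow) area.
Plume center vt = 2.28 × 48.5 = 110.58 m, so the well at 112 m is 1.42 m downgradient of the peak.
√(4πDt) = 3.074 m, giving peak height M/(n_e·A·√(4πDt)) = 0.498/(0.36 × 5.34 × 3.074) = 0.08427 kg/m³.
(x−vt)²/(4Dt) = (1.42)²/(4 × 0.0155 × 48.5) = 0.6706; exp(−0.6706) = 0.5114.
C = 0.08427 × 0.5114 = 0.0431 kg/m³.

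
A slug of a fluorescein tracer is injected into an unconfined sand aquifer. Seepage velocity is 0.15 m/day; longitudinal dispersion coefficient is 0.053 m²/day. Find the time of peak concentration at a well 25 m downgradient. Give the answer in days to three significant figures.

164 days

For the 1D instantaneous-source solution, setting ∂C/∂t = 0 at fixed x gives v²t² + 2Dt − x² = 0, so t = (√(D² + v²x²) − D)/v².
√(D² + v²x²) = √(0.053² + 0.15² × 25²) = 3.750; v² = 0.0225.
t = (3.750 − 0.053)/0.0225 = 164 days (vs. the pure-advection estimate x/v = 167 d).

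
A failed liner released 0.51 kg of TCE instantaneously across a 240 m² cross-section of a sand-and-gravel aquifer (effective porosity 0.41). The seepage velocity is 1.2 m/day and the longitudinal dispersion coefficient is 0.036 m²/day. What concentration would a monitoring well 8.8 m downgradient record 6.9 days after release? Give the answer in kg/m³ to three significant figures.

0.00223 kg/m³

For an instantaneous plane source, C(x,t) = M/(n_e·A·√(4πDt)) · exp(−(x−vt)²/(4Dt)), with n_e·A the pore (flow) area.
Plume center vt = 1.2 × 6.9 = 8.28 m, so the well at 8.8 m is 0.52 m downgradient of the peak.
√(4πDt) = 1.767 m, giving peak height M/(n_e·A·√(4πDt)) = 0.51/(0.41 × 240 × 1.767) = 0.002933 kg/m³.
(x−vt)²/(4Dt) = (0.52)²/(4 × 0.036 × 6.9) = 0.2721; exp(−0.2721) = 0.7618.
C = 0.002933 × 0.7618 = 0.00223 kg/m³.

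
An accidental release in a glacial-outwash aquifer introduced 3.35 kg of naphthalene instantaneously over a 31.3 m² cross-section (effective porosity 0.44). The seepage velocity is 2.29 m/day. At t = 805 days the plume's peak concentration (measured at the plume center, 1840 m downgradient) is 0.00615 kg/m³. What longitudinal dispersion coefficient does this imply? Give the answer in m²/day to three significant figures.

0.155 m²/day

At the plume center C_max = M/(n_e·A·√(4πDt)), so D = M²/(4πt·(n_e·A·C_max)²).
n_e·A·C_max = 0.44 × 31.3 × 0.00615 = 0.08470 kg/m.
D = 3.35²/(4π × 805 × 0.08470²) = 0.155 m²/day.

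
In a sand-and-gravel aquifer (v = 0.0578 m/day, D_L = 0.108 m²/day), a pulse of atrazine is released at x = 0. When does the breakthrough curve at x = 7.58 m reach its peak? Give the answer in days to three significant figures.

For the 1D instantaneous-source solution, setting ∂C/∂t = 0 at fixed x gives v²t² + 2Dt − x² = 0, so t = (√(D² + v²x²) − D)/v².
√(D² + v²x²) = √(0.108² + 0.0578² × 7.58²) = 0.4512; v² = 0.00334084.
t = (0.4512 − 0.108)/0.00334084 = 103 days (vs. the pure-advection estimate x/v = 131 d).

103 days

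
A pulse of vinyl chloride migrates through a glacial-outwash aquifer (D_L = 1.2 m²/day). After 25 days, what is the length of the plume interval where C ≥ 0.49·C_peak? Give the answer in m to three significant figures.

The plume is Gaussian with σ = √(2Dt) = √(2 × 1.2 × 25) = 7.746 m.
C/C_peak = exp(−Δx²/(2σ²)) = 0.49 ⇒ Δx = σ·√(−2 ln 0.49) = 7.746 × 1.194 = 9.249 m.
Width = 2Δx = 18.5 m.

18.5 m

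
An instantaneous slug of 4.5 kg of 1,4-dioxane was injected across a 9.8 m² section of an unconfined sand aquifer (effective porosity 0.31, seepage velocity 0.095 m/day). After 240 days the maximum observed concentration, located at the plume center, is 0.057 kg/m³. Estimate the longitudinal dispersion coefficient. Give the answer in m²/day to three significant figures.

0.224 m²/day

At the plume center C_max = M/(n_e·A·√(4πDt)), so D = M²/(4πt·(n_e·A·C_max)²).
n_e·A·C_max = 0.31 × 9.8 × 0.057 = 0.1732 kg/m.
D = 4.5²/(4π × 240 × 0.1732²) = 0.224 m²/day.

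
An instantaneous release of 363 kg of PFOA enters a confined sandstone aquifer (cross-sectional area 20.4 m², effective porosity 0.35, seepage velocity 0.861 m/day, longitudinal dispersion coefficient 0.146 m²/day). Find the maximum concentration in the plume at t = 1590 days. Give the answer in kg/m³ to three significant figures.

The peak of an instantaneous 1D plume sits at x = vt; there the Gaussian factor is 1 and C_max = M/(n_e·A·√(4πDt)), where n_e·A is the pore area the mass is dissolved in.
√(4πDt) = √(4π × 0.146 × 1590) = 54.01 m, so C_max = 363/(0.35 × 20.4 × 54.01) = 0.941 kg/m³.

0.941 kg/m³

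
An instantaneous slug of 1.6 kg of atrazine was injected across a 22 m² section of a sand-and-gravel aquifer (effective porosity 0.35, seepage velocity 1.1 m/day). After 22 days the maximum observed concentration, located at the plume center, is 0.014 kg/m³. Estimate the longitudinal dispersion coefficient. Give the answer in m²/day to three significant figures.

At the plume center C_max = M/(n_e·A·√(4πDt)), so D = M²/(4πt·(n_e·A·C_max)²).
n_e·A·C_max = 0.35 × 22 × 0.014 = 0.1078 kg/m.
D = 1.6²/(4π × 22 × 0.1078²) = 0.797 m²/day.

0.797 m²/day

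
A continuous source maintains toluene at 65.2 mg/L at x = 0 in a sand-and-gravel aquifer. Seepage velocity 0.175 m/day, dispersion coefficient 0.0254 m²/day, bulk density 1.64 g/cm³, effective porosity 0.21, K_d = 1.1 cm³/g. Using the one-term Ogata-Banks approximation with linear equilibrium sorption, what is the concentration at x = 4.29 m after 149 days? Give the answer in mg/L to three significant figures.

Retardation factor R = 1 + ρ_b·K_d/n = 1 + 1.64 × 1.1/0.21 = 9.590.
Sorption retards both mechanisms: v_R = v/R = 0.01825 m/day, D_R = D/R = 0.002649 m²/day.
v_R·t = 0.01825 × 149 = 2.71925 m; 2√(D_R t) = 1.257 m; argument = (4.29 − 2.71925)/1.257 = 1.250.
C = C₀ × ½·erfc(1.250) = 65.2 × 0.03855 = 2.51 mg/L.

2.51 mg/L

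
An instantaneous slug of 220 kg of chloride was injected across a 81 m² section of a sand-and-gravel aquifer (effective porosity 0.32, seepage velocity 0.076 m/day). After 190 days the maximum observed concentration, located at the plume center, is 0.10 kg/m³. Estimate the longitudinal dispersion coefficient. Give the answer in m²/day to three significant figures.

At the plume center C_max = M/(n_e·A·√(4πDt)), so D = M²/(4πt·(n_e·A·C_max)²).
n_e·A·C_max = 0.32 × 81 × 0.10 = 2.592 kg/m.
D = 220²/(4π × 190 × 2.592²) = 3.02 m²/day.

3.02 m²/day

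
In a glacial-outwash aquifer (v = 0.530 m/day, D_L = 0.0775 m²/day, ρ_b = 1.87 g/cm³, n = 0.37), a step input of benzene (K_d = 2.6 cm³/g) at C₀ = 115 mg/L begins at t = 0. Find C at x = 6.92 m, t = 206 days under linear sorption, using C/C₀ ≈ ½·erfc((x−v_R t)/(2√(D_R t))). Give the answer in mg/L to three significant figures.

80.8 mg/L

Retardation factor R = 1 + ρ_b·K_d/n = 1 + 1.87 × 2.6/0.37 = 14.14.
Sorption retards both mechanisms: v_R = v/R = 0.03748 m/day, D_R = D/R = 0.005481 m²/day.
v_R·t = 0.03748 × 206 = 7.72088 m; 2√(D_R t) = 2.125 m; argument = (6.92 − 7.72088)/2.125 = -0.3769.
C = C₀ × ½·erfc(-0.3769) = 115 × 0.7030 = 80.8 mg/L.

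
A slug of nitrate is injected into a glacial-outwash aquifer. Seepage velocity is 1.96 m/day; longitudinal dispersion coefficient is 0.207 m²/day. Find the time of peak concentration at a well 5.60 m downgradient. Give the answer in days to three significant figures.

2.80 days

For the 1D instantaneous-source solution, setting ∂C/∂t = 0 at fixed x gives v²t² + 2Dt − x² = 0, so t = (√(D² + v²x²) − D)/v².
√(D² + v²x²) = √(0.207² + 1.96² × 5.60²) = 10.98; v² = 3.8416.
t = (10.98 − 0.207)/3.8416 = 2.80 days (vs. the pure-advection estimate x/v = 2.86 d).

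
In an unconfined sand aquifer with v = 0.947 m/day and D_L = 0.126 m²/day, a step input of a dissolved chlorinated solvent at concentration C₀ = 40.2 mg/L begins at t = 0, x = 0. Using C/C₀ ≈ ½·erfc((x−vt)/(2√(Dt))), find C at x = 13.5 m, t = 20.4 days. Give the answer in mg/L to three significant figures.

40.0 mg/L

For a continuous step input, C/C₀ ≈ ½·erfc((x−vt)/(2√(Dt))).
vt = 0.947 × 20.4 = 19.3188 m and 2√(Dt) = 2√(0.126 × 20.4) = 3.206 m.
Argument (x−vt)/(2√(Dt)) = (13.5 − 19.3188)/3.206 = -1.815; ½·erfc(-1.815) = 0.9949.
C = 40.2 × 0.9949 = 40.0 mg/L.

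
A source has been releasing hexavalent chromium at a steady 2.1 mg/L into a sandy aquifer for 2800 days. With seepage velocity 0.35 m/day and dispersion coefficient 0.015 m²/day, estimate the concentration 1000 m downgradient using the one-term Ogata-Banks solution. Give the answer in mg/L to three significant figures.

0.0306 mg/L

For a continuous step input, C/C₀ ≈ ½·erfc((x−vt)/(2√(Dt))).
vt = 0.35 × 2800 = 980 m and 2√(Dt) = 2√(0.015 × 2800) = 12.96 m.
Argument (x−vt)/(2√(Dt)) = (1000 − 980)/12.96 = 1.543; ½·erfc(1.543) = 0.01455.
C = 2.1 × 0.01455 = 0.0306 mg/L.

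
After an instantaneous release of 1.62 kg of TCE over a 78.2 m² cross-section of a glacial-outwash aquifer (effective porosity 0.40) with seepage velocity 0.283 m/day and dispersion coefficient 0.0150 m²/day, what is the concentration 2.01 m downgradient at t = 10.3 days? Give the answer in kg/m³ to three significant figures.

0.00988 kg/m³

For an instantaneous plane source, C(x,t) = M/(n_e·A·√(4πDt)) · exp(−(x−vt)²/(4Dt)), with n_e·A the pore (flow) area.
Plume center vt = 0.283 × 10.3 = 2.9149 m, so the well at 2.01 m is 0.9049 m upgradient of the peak.
√(4πDt) = 1.393 m, giving peak height M/(n_e·A·√(4πDt)) = 1.62/(0.40 × 78.2 × 1.393) = 0.03718 kg/m³.
(x−vt)²/(4Dt) = (-0.9049)²/(4 × 0.0150 × 10.3) = 1.325; exp(−1.325) = 0.2658.
C = 0.03718 × 0.2658 = 0.00988 kg/m³.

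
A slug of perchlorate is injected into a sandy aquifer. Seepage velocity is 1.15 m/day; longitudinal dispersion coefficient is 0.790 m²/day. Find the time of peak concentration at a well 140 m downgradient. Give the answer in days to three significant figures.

For the 1D instantaneous-source solution, setting ∂C/∂t = 0 at fixed x gives v²t² + 2Dt − x² = 0, so t = (√(D² + v²x²) − D)/v².
√(D² + v²x²) = √(0.790² + 1.15² × 140²) = 161.0; v² = 1.3225.
t = (161.0 − 0.790)/1.3225 = 121 days (vs. the pure-advection estimate x/v = 122 d).

121 days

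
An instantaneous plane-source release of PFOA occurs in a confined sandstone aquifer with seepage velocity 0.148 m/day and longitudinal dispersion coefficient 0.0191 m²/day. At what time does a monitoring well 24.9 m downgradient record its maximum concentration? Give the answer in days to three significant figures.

167 days

For the 1D instantaneous-source solution, setting ∂C/∂t = 0 at fixed x gives v²t² + 2Dt − x² = 0, so t = (√(D² + v²x²) − D)/v².
√(D² + v²x²) = √(0.0191² + 0.148² × 24.9²) = 3.685; v² = 0.021904.
t = (3.685 − 0.0191)/0.021904 = 167 days (vs. the pure-advection estimate x/v = 168 d).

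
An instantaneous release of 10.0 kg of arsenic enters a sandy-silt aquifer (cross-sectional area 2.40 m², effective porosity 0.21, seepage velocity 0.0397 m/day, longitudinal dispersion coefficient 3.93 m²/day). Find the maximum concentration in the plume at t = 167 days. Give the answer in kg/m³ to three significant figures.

The peak of an instantaneous 1D plume sits at x = vt; there the Gaussian factor is 1 and C_max = M/(n_e·A·√(4πDt)), where n_e·A is the pore area the mass is dissolved in.
√(4πDt) = √(4π × 3.93 × 167) = 90.82 m, so C_max = 10.0/(0.21 × 2.40 × 90.82) = 0.218 kg/m³.

0.218 kg/m³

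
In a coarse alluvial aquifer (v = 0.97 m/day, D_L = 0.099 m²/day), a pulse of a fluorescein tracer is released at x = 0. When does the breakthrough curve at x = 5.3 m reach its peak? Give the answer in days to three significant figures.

5.36 days

For the 1D instantaneous-source solution, setting ∂C/∂t = 0 at fixed x gives v²t² + 2Dt − x² = 0, so t = (√(D² + v²x²) − D)/v².
√(D² + v²x²) = √(0.099² + 0.97² × 5.3²) = 5.142; v² = 0.9409.
t = (5.142 − 0.099)/0.9409 = 5.36 days (vs. the pure-advection estimate x/v = 5.46 d).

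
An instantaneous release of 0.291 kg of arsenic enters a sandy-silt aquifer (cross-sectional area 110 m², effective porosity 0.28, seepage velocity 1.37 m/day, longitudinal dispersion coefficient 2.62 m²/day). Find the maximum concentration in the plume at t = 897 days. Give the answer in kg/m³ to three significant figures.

The peak of an instantaneous 1D plume sits at x = vt; there the Gaussian factor is 1 and C_max = M/(n_e·A·√(4πDt)), where n_e·A is the pore area the mass is dissolved in.
√(4πDt) = √(4π × 2.62 × 897) = 171.9 m, so C_max = 0.291/(0.28 × 110 × 171.9) = 5.50e-05 kg/m³.

5.50e-05 kg/m³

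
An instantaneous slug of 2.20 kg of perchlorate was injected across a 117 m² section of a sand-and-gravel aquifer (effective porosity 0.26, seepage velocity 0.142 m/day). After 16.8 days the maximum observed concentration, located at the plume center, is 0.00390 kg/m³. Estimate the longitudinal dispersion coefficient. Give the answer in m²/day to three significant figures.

1.63 m²/day

At the plume center C_max = M/(n_e·A·√(4πDt)), so D = M²/(4πt·(n_e·A·C_max)²).
n_e·A·C_max = 0.26 × 117 × 0.00390 = 0.1186 kg/m.
D = 2.20²/(4π × 16.8 × 0.1186²) = 1.63 m²/day.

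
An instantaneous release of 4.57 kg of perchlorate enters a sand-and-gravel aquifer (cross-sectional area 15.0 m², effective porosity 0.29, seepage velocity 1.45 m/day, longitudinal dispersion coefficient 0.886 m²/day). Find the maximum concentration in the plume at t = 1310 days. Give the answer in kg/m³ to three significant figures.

The peak of an instantaneous 1D plume sits at x = vt; there the Gaussian factor is 1 and C_max = M/(n_e·A·√(4πDt)), where n_e·A is the pore area the mass is dissolved in.
√(4πDt) = √(4π × 0.886 × 1310) = 120.8 m, so C_max = 4.57/(0.29 × 15.0 × 120.8) = 0.00870 kg/m³.

0.00870 kg/m³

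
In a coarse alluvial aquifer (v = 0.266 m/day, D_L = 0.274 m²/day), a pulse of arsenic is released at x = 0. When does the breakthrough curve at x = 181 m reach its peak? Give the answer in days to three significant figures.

677 days

For the 1D instantaneous-source solution, setting ∂C/∂t = 0 at fixed x gives v²t² + 2Dt − x² = 0, so t = (√(D² + v²x²) − D)/v².
√(D² + v²x²) = √(0.274² + 0.266² × 181²) = 48.15; v² = 0.070756.
t = (48.15 − 0.274)/0.070756 = 677 days (vs. the pure-advection estimate x/v = 680 d).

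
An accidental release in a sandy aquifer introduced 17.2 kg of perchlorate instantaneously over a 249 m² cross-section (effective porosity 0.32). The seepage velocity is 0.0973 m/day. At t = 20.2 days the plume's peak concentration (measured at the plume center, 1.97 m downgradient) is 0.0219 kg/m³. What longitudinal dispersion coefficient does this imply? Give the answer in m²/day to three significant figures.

At the plume center C_max = M/(n_e·A·√(4πDt)), so D = M²/(4πt·(n_e·A·C_max)²).
n_e·A·C_max = 0.32 × 249 × 0.0219 = 1.745 kg/m.
D = 17.2²/(4π × 20.2 × 1.745²) = 0.383 m²/day.

0.383 m²/day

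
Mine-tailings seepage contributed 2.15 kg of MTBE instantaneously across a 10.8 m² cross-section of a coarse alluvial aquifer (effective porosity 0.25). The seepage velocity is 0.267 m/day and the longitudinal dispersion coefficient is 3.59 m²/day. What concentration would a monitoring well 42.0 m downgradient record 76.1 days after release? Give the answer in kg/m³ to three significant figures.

For an instantaneous plane source, C(x,t) = M/(n_e·A·√(4πDt)) · exp(−(x−vt)²/(4Dt)), with n_e·A the pore (flow) area.
Plume center vt = 0.267 × 76.1 = 20.3187 m, so the well at 42.0 m is 21.6813 m downgradient of the peak.
√(4πDt) = 58.59 m, giving peak height M/(n_e·A·√(4πDt)) = 2.15/(0.25 × 10.8 × 58.59) = 0.01359 kg/m³.
(x−vt)²/(4Dt) = (21.6813)²/(4 × 3.59 × 76.1) = 0.4302; exp(−0.4302) = 0.6504.
C = 0.01359 × 0.6504 = 0.00884 kg/m³.

0.00884 kg/m³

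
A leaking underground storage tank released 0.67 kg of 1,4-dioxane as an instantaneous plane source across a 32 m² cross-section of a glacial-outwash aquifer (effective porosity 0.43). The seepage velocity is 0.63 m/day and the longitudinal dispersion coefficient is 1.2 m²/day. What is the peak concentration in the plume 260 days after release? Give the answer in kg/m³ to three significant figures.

The peak of an instantaneous 1D plume sits at x = vt; there the Gaussian factor is 1 and C_max = M/(n_e·A·√(4πDt)), where n_e·A is the pore area the mass is dissolved in.
√(4πDt) = √(4π × 1.2 × 260) = 62.62 m, so C_max = 0.67/(0.43 × 32 × 62.62) = 0.000778 kg/m³.

0.000778 kg/m³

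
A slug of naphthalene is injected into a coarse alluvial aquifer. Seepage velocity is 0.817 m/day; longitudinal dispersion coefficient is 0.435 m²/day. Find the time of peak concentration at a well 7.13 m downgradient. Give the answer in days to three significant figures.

8.10 days

For the 1D instantaneous-source solution, setting ∂C/∂t = 0 at fixed x gives v²t² + 2Dt − x² = 0, so t = (√(D² + v²x²) − D)/v².
√(D² + v²x²) = √(0.435² + 0.817² × 7.13²) = 5.841; v² = 0.667489.
t = (5.841 − 0.435)/0.667489 = 8.10 days (vs. the pure-advection estimate x/v = 8.73 d).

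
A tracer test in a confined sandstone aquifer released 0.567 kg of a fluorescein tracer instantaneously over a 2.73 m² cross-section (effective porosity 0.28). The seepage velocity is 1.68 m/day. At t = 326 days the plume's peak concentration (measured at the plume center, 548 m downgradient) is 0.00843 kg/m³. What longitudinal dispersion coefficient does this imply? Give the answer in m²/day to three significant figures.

1.89 m²/day

At the plume center C_max = M/(n_e·A·√(4πDt)), so D = M²/(4πt·(n_e·A·C_max)²).
n_e·A·C_max = 0.28 × 2.73 × 0.00843 = 0.006444 kg/m.
D = 0.567²/(4π × 326 × 0.006444²) = 1.89 m²/day.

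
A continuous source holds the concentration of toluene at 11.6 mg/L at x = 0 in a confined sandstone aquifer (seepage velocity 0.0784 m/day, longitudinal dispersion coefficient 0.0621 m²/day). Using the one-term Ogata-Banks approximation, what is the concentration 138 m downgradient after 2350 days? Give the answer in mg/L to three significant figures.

11.6 mg/L

For a continuous step input, C/C₀ ≈ ½·erfc((x−vt)/(2√(Dt))).
vt = 0.0784 × 2350 = 184.24 m and 2√(Dt) = 2√(0.0621 × 2350) = 24.16 m.
Argument (x−vt)/(2√(Dt)) = (138 − 184.24)/24.16 = -1.914; ½·erfc(-1.914) = 0.9966.
C = 11.6 × 0.9966 = 11.6 mg/L.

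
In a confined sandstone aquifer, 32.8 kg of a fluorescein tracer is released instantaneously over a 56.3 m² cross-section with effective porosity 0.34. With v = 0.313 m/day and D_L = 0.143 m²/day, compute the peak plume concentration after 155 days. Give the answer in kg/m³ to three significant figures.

0.103 kg/m³

The peak of an instantaneous 1D plume sits at x = vt; there the Gaussian factor is 1 and C_max = M/(n_e·A·√(4πDt)), where n_e·A is the pore area the mass is dissolved in.
√(4πDt) = √(4π × 0.143 × 155) = 16.69 m, so C_max = 32.8/(0.34 × 56.3 × 16.69) = 0.103 kg/m³.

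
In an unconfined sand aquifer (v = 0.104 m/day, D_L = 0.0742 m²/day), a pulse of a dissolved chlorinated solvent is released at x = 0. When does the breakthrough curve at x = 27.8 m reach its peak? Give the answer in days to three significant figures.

For the 1D instantaneous-source solution, setting ∂C/∂t = 0 at fixed x gives v²t² + 2Dt − x² = 0, so t = (√(D² + v²x²) − D)/v².
√(D² + v²x²) = √(0.0742² + 0.104² × 27.8²) = 2.892; v² = 0.010816.
t = (2.892 − 0.0742)/0.010816 = 261 days (vs. the pure-advection estimate x/v = 267 d).

261 days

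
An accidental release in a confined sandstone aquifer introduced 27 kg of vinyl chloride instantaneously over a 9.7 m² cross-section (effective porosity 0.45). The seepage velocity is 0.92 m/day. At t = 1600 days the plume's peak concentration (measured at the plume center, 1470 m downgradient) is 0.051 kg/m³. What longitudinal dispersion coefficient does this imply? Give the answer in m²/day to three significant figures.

0.732 m²/day

At the plume center C_max = M/(n_e·A·√(4πDt)), so D = M²/(4πt·(n_e·A·C_max)²).
n_e·A·C_max = 0.45 × 9.7 × 0.051 = 0.2226 kg/m.
D = 27²/(4π × 1600 × 0.2226²) = 0.732 m²/day.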